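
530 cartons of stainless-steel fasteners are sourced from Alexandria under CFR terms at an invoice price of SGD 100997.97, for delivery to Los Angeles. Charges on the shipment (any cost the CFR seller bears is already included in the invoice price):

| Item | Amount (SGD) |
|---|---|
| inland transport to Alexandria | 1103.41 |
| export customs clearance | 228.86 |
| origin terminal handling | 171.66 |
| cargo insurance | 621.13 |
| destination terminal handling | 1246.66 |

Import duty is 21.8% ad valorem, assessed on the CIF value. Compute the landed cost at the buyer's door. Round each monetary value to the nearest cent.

Total landed cost: SGD 125018.72

CFR: the seller pays costs through ocean freight to the destination port, but not insurance.
Already in the invoice (seller's account under CFR): inland to port, export clearance, origin terminal — exclude.
CIF value = CFR price + insurance = 100997.97 + 621.13 = 101619.10
Import duty = 101619.10 × 21.8% = 22152.96
Buyer bears: insurance 621.13 + destination terminal 1246.66 + duty 22152.96 = 24020.75
Landed cost = invoice 100997.97 + 24020.75 = 125018.72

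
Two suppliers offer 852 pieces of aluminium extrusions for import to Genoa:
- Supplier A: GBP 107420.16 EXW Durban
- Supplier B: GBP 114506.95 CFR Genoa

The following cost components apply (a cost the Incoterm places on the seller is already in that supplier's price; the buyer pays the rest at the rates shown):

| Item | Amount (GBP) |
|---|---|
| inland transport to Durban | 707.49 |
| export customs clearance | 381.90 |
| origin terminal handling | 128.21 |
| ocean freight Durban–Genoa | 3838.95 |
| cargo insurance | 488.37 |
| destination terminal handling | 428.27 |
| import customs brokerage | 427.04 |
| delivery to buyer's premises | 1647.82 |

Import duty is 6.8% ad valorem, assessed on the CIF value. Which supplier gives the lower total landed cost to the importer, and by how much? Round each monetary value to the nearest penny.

Supplier A (EXW):
CIF value = EXW price + inland to port + export clearance + origin terminal + freight + insurance = 107420.16 + 707.49 + 381.90 + 128.21 + 3838.95 + 488.37 = 112965.08
Import duty = 112965.08 × 6.8% = 7681.63
Buyer bears (A): 707.49 + 381.90 + 128.21 + 3838.95 + 488.37 + 428.27 + 427.04 + 1647.82 = 8048.05
Landed cost (A) = invoice 107420.16 + 8048.05 + duty 7681.63 = 123149.84
Supplier B (CFR):
CIF value = CFR price + insurance = 114506.95 + 488.37 = 114995.32
Import duty = 114995.32 × 6.8% = 7819.68
Buyer bears (B): 488.37 + 428.27 + 427.04 + 1647.82 = 2991.50
Landed cost (B) = invoice 114506.95 + 2991.50 + duty 7819.68 = 125318.13
Difference = |123149.84 − 125318.13| = 2168.29

Supplier A is cheaper by GBP 2168.29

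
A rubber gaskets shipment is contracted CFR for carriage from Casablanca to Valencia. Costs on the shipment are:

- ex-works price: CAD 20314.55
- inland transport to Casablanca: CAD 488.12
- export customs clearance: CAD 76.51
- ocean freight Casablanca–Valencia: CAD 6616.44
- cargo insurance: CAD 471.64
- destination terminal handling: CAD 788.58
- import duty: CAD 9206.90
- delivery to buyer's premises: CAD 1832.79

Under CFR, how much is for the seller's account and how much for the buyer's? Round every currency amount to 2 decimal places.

Seller: CAD 27495.62; buyer: CAD 12299.91

CFR: the seller pays costs through ocean freight to the destination port, but not insurance.
Seller's account: goods 20314.55 + inland to port 488.12 + export clearance 76.51 + freight 6616.44 = 27495.62
Buyer's account: insurance 471.64 + destination terminal 788.58 + duty 9206.90 + delivery 1832.79 = 12299.91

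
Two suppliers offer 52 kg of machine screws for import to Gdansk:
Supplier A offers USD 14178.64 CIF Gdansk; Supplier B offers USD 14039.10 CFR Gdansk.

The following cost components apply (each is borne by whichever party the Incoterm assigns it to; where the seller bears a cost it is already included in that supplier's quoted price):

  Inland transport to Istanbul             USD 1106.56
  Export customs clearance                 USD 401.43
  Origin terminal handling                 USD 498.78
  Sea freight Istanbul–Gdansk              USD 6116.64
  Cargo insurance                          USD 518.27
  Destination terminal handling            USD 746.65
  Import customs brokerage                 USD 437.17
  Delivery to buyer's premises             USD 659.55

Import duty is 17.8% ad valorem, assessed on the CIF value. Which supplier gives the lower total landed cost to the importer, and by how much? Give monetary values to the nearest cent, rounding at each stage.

Supplier A (CIF):
The CIF price already equals the CIF value: 14178.64
Import duty = 14178.64 × 17.8% = 2523.80
Buyer bears (A): 746.65 + 437.17 + 659.55 = 1843.37
Landed cost (A) = invoice 14178.64 + 1843.37 + duty 2523.80 = 18545.81
Supplier B (CFR):
CIF value = CFR price + insurance = 14039.10 + 518.27 = 14557.37
Import duty = 14557.37 × 17.8% = 2591.21
Buyer bears (B): 518.27 + 746.65 + 437.17 + 659.55 = 2361.64
Landed cost (B) = invoice 14039.10 + 2361.64 + duty 2591.21 = 18991.95
Difference = |18545.81 − 18991.95| = 446.14

Supplier A is cheaper by USD 446.14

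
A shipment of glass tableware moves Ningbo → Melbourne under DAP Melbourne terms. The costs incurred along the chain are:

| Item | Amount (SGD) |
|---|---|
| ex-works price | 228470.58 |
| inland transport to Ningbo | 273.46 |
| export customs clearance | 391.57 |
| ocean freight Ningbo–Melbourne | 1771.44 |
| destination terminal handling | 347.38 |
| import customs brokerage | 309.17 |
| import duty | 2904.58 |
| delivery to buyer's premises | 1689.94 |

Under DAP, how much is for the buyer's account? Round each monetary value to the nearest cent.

Buyer's account: SGD 3213.75

DAP: the seller bears all costs to the named destination except import duty and clearance.
Seller's account: goods 228470.58 + inland to port 273.46 + export clearance 391.57 + freight 1771.44 + destination terminal 347.38 + delivery 1689.94 = 232944.37
Buyer's account: brokerage 309.17 + duty 2904.58 = 3213.75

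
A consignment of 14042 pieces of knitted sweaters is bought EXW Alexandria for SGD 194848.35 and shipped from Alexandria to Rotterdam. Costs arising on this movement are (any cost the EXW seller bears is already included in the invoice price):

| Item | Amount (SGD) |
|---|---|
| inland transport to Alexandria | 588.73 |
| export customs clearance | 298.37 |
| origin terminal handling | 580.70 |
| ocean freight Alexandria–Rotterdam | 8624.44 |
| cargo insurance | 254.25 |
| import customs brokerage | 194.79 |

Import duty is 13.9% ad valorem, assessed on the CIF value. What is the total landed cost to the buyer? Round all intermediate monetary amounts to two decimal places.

Total landed cost: SGD 233911.71

EXW: the seller makes goods available at their premises; the buyer bears all onward costs.
CIF value = EXW price + inland to port + export clearance + origin terminal + freight + insurance = 194848.35 + 588.73 + 298.37 + 580.70 + 8624.44 + 254.25 = 205194.84
Import duty = 205194.84 × 13.9% = 28522.08
Buyer bears: inland to port 588.73 + export clearance 298.37 + origin terminal 580.70 + freight 8624.44 + insurance 254.25 + brokerage 194.79 + duty 28522.08 = 39063.36
Landed cost = invoice 194848.35 + 39063.36 = 233911.71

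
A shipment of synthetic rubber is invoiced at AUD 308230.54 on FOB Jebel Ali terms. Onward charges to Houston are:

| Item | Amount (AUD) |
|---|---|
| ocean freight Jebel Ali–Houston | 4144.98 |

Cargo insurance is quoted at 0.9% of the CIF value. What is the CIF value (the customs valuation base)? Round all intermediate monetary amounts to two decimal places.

Let C be the CIF value. C = FOB price + freight + 0.9% × C
C − 0.9% × C = 308230.54 + 4144.98
0.991 × C = 312375.52
C = 312375.52 / 0.991 = 315212.43
Insurance premium = 0.9% × 315212.43 = 2836.91

CIF value: AUD 315212.43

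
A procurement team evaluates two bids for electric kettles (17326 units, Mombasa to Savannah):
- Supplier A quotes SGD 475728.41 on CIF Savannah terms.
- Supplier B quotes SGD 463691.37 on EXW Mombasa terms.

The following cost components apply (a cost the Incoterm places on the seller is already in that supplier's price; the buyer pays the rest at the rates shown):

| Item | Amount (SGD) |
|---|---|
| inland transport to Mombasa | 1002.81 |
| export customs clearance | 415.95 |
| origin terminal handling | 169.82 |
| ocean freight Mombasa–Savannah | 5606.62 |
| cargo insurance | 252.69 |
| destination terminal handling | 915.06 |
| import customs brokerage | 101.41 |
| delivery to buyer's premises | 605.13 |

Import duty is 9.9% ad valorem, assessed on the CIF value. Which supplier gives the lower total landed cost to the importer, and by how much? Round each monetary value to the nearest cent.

Supplier B is cheaper by SGD 5043.47

Supplier A (CIF):
The CIF price already equals the CIF value: 475728.41
Import duty = 475728.41 × 9.9% = 47097.11
Buyer bears (A): 915.06 + 101.41 + 605.13 = 1621.60
Landed cost (A) = invoice 475728.41 + 1621.60 + duty 47097.11 = 524447.12
Supplier B (EXW):
CIF value = EXW price + inland to port + export clearance + origin terminal + freight + insurance = 463691.37 + 1002.81 + 415.95 + 169.82 + 5606.62 + 252.69 = 471139.26
Import duty = 471139.26 × 9.9% = 46642.79
Buyer bears (B): 1002.81 + 415.95 + 169.82 + 5606.62 + 252.69 + 915.06 + 101.41 + 605.13 = 9069.49
Landed cost (B) = invoice 463691.37 + 9069.49 + duty 46642.79 = 519403.65
Difference = |524447.12 − 519403.65| = 5043.47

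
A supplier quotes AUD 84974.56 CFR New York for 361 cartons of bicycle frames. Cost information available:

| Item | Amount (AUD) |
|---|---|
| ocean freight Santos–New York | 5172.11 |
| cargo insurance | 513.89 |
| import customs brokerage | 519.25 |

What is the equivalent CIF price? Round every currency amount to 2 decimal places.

Not relevant to the conversion: freight — on the seller under both CFR and CIF; already in the CFR price and stays in the CIF price. brokerage — on the buyer under both terms; not part of either seller's price.
From CFR to CIF, the seller additionally bears: insurance.
CIF price = 84974.56 + 513.89 = 85488.45

CIF price: AUD 85488.45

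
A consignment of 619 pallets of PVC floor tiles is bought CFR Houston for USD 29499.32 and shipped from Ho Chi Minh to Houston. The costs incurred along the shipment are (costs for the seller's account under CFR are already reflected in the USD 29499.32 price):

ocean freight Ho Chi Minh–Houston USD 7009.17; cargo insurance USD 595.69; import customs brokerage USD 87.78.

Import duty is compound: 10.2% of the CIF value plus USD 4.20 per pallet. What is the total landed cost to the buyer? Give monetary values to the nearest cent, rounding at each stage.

CFR: the seller pays costs through ocean freight to the destination port, but not insurance.
Already in the invoice (seller's account under CFR): freight — exclude.
CIF value = CFR price + insurance = 29499.32 + 595.69 = 30095.01
Ad valorem component: 30095.01 × 10.2% = 3069.69
Specific component: 619 × 4.20 = 2599.80
Import duty = 3069.69 + 2599.80 = 5669.49
Buyer bears: insurance 595.69 + brokerage 87.78 + duty 5669.49 = 6352.96
Landed cost = invoice 29499.32 + 6352.96 = 35852.28

Total landed cost: USD 35852.28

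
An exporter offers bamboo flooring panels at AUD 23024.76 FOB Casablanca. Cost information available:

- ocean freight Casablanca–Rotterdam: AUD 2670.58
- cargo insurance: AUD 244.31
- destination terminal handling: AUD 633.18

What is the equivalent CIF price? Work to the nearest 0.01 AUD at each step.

Not relevant to the conversion: destination terminal — on the buyer under both terms; not part of either seller's price.
From FOB to CIF, the seller additionally bears: freight, insurance.
CIF price = 23024.76 + 2670.58 + 244.31 = 25939.65

CIF price: AUD 25939.65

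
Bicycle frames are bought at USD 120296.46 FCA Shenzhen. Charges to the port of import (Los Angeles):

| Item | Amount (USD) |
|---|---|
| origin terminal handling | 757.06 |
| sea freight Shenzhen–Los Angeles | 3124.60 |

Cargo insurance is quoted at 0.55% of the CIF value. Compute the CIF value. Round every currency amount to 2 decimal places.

Let C be the CIF value. C = FCA price + pre-shipment costs + freight + 0.55% × C
C − 0.55% × C = 120296.46 + 757.06 + 3124.60
0.9945 × C = 124178.12
C = 124178.12 / 0.9945 = 124864.88
Insurance premium = 0.55% × 124864.88 = 686.76

CIF value: USD 124864.88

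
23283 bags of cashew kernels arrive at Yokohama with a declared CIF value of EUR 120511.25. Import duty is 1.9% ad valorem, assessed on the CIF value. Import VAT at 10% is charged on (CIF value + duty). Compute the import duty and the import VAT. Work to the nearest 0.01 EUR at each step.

Import duty: EUR 2289.71; import VAT: EUR 12280.10

Import duty = 120511.25 × 1.9% = 2289.71
VAT base = CIF + duty = 120511.25 + 2289.71 = 122800.96
Import VAT = 122800.96 × 10% = 12280.10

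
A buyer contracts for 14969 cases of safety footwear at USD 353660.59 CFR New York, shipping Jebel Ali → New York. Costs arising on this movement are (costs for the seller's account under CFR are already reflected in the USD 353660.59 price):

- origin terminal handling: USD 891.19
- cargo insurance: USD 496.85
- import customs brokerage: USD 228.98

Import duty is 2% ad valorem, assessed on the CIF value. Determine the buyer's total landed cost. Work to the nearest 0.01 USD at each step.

Total landed cost: USD 361469.57

CFR: the seller pays costs through ocean freight to the destination port, but not insurance.
Already in the invoice (seller's account under CFR): origin terminal — exclude.
CIF value = CFR price + insurance = 353660.59 + 496.85 = 354157.44
Import duty = 354157.44 × 2% = 7083.15
Buyer bears: insurance 496.85 + brokerage 228.98 + duty 7083.15 = 7808.98
Landed cost = invoice 353660.59 + 7808.98 = 361469.57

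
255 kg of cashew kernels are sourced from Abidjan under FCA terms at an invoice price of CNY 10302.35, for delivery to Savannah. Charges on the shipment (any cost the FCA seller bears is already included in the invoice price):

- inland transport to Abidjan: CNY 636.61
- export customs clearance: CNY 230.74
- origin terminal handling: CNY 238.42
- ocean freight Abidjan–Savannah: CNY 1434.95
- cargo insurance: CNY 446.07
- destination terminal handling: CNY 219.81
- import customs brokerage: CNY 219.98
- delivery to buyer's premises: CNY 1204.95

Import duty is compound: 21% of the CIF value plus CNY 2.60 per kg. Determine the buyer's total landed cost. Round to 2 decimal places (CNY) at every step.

FCA: the seller delivers export-cleared goods to the carrier; the buyer bears costs from that point.
Already in the invoice (seller's account under FCA): inland to port, export clearance — exclude.
CIF value = FCA price + origin terminal + freight + insurance = 10302.35 + 238.42 + 1434.95 + 446.07 = 12421.79
Ad valorem component: 12421.79 × 21% = 2608.58
Specific component: 255 × 2.60 = 663.00
Import duty = 2608.58 + 663.00 = 3271.58
Buyer bears: origin terminal 238.42 + freight 1434.95 + insurance 446.07 + destination terminal 219.81 + brokerage 219.98 + delivery 1204.95 + duty 3271.58 = 7035.76
Landed cost = invoice 10302.35 + 7035.76 = 17338.11

Total landed cost: CNY 17338.11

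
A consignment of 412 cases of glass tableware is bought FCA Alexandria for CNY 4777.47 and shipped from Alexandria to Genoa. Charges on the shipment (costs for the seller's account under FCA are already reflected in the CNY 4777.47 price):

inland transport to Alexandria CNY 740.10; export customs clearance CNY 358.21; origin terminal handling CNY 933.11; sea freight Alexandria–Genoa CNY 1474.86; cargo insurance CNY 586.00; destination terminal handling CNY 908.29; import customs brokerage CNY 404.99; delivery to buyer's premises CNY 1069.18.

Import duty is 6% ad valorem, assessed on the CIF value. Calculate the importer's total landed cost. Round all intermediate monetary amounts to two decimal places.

Total landed cost: CNY 10620.19

FCA: the seller delivers export-cleared goods to the carrier; the buyer bears costs from that point.
Already in the invoice (seller's account under FCA): inland to port, export clearance — exclude.
CIF value = FCA price + origin terminal + freight + insurance = 4777.47 + 933.11 + 1474.86 + 586.00 = 7771.44
Import duty = 7771.44 × 6% = 466.29
Buyer bears: origin terminal 933.11 + freight 1474.86 + insurance 586.00 + destination terminal 908.29 + brokerage 404.99 + delivery 1069.18 + duty 466.29 = 5842.72
Landed cost = invoice 4777.47 + 5842.72 = 10620.19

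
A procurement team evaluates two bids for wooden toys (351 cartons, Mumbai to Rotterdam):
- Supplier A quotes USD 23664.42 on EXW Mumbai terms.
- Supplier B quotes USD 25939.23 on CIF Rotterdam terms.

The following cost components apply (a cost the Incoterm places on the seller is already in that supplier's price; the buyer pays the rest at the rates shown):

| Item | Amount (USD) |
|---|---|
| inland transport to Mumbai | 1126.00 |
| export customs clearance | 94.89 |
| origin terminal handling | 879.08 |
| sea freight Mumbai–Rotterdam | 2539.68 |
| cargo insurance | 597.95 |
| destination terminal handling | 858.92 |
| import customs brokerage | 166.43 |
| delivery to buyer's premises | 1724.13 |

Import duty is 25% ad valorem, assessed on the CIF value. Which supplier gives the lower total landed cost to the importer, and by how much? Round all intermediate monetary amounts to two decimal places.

Supplier B is cheaper by USD 3703.49

Supplier A (EXW):
CIF value = EXW price + inland to port + export clearance + origin terminal + freight + insurance = 23664.42 + 1126.00 + 94.89 + 879.08 + 2539.68 + 597.95 = 28902.02
Import duty = 28902.02 × 25% = 7225.51
Buyer bears (A): 1126.00 + 94.89 + 879.08 + 2539.68 + 597.95 + 858.92 + 166.43 + 1724.13 = 7987.08
Landed cost (A) = invoice 23664.42 + 7987.08 + duty 7225.51 = 38877.01
Supplier B (CIF):
The CIF price already equals the CIF value: 25939.23
Import duty = 25939.23 × 25% = 6484.81
Buyer bears (B): 858.92 + 166.43 + 1724.13 = 2749.48
Landed cost (B) = invoice 25939.23 + 2749.48 + duty 6484.81 = 35173.52
Difference = |38877.01 − 35173.52| = 3703.49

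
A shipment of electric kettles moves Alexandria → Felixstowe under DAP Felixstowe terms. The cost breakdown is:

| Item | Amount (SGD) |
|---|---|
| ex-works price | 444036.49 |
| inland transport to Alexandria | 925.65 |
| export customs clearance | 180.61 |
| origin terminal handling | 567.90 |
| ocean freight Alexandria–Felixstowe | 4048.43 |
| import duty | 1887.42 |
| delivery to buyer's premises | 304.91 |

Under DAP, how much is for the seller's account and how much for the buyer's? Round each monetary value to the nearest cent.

Seller: SGD 450063.99; buyer: SGD 1887.42

DAP: the seller bears all costs to the named destination except import duty and clearance.
Seller's account: goods 444036.49 + inland to port 925.65 + export clearance 180.61 + origin terminal 567.90 + freight 4048.43 + delivery 304.91 = 450063.99
Buyer's account: duty 1887.42 = 1887.42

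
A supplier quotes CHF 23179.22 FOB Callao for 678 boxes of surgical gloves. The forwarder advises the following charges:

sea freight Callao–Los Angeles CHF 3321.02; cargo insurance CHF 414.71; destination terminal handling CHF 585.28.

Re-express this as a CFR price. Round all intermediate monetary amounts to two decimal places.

Not relevant to the conversion: destination terminal, insurance — on the buyer under both terms; not part of either seller's price.
From FOB to CFR, the seller additionally bears: freight.
CFR price = 23179.22 + 3321.02 = 26500.24

CFR price: CHF 26500.24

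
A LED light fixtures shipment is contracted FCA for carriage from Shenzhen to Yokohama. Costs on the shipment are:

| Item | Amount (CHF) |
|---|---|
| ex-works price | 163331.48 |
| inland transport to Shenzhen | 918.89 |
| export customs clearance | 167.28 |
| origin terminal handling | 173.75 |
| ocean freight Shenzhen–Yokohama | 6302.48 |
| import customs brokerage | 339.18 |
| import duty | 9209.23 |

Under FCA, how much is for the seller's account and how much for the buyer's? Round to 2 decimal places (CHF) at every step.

Seller: CHF 164417.65; buyer: CHF 16024.64

FCA: the seller delivers export-cleared goods to the carrier; the buyer bears costs from that point.
Seller's account: goods 163331.48 + inland to port 918.89 + export clearance 167.28 = 164417.65
Buyer's account: origin terminal 173.75 + freight 6302.48 + brokerage 339.18 + duty 9209.23 = 16024.64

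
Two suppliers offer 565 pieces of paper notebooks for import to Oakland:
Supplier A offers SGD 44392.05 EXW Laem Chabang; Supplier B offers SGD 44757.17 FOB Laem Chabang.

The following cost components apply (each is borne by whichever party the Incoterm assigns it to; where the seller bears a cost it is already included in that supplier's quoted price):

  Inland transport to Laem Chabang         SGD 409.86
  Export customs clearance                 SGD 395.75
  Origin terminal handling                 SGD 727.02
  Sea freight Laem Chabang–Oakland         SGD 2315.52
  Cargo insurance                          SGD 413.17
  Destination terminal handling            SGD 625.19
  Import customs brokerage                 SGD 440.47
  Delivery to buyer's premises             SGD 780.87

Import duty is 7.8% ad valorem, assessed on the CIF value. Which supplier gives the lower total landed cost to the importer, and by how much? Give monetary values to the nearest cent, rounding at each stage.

Supplier B is cheaper by SGD 1258.57

Supplier A (EXW):
CIF value = EXW price + inland to port + export clearance + origin terminal + freight + insurance = 44392.05 + 409.86 + 395.75 + 727.02 + 2315.52 + 413.17 = 48653.37
Import duty = 48653.37 × 7.8% = 3794.96
Buyer bears (A): 409.86 + 395.75 + 727.02 + 2315.52 + 413.17 + 625.19 + 440.47 + 780.87 = 6107.85
Landed cost (A) = invoice 44392.05 + 6107.85 + duty 3794.96 = 54294.86
Supplier B (FOB):
CIF value = FOB price + freight + insurance = 44757.17 + 2315.52 + 413.17 = 47485.86
Import duty = 47485.86 × 7.8% = 3703.90
Buyer bears (B): 2315.52 + 413.17 + 625.19 + 440.47 + 780.87 = 4575.22
Landed cost (B) = invoice 44757.17 + 4575.22 + duty 3703.90 = 53036.29
Difference = |54294.86 − 53036.29| = 1258.57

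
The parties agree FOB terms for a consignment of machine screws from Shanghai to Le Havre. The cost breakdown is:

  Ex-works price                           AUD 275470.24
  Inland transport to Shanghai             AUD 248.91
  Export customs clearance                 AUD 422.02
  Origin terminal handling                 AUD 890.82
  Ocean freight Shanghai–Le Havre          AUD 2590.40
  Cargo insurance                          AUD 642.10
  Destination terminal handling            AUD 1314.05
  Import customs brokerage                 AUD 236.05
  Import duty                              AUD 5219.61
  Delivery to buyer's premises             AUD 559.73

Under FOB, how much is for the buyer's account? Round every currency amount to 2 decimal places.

Buyer's account: AUD 10561.94

FOB: the seller bears costs until goods are on board at the origin port; the buyer bears freight, insurance and all costs thereafter.
Seller's account: goods 275470.24 + inland to port 248.91 + export clearance 422.02 + origin terminal 890.82 = 277031.99
Buyer's account: freight 2590.40 + insurance 642.10 + destination terminal 1314.05 + brokerage 236.05 + duty 5219.61 + delivery 559.73 = 10561.94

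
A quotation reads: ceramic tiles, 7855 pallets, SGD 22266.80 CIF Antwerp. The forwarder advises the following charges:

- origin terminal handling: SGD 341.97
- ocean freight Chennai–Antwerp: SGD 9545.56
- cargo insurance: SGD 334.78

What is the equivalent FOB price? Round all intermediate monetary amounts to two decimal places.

Not relevant to the conversion: origin terminal — on the seller under both CIF and FOB; already in the CIF price and stays in the FOB price.
From CIF to FOB, the seller no longer bears: freight, insurance.
FOB price = 22266.80 − 9545.56 − 334.78 = 12386.46

FOB price: SGD 12386.46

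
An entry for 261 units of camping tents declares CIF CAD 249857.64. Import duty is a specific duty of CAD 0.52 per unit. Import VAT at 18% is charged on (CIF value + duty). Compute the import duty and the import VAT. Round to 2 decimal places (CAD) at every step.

Import duty = 261 × 0.52 = 135.72
VAT base = CIF + duty = 249857.64 + 135.72 = 249993.36
Import VAT = 249993.36 × 18% = 44998.80

Import duty: CAD 135.72; import VAT: CAD 44998.80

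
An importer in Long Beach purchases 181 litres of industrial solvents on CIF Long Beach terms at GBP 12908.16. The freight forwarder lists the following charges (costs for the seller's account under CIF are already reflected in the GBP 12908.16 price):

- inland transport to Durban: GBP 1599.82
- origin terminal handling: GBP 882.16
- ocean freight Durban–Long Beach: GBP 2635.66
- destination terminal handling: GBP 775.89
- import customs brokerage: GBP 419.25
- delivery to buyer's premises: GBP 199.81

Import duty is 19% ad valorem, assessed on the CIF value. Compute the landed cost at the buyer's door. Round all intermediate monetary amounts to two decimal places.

Total landed cost: GBP 16755.66

CIF: the seller pays costs through ocean freight and marine insurance to the destination port.
Already in the invoice (seller's account under CIF): inland to port, origin terminal, freight — exclude.
The CIF price already equals the CIF value: 12908.16
Import duty = 12908.16 × 19% = 2452.55
Buyer bears: destination terminal 775.89 + brokerage 419.25 + delivery 199.81 + duty 2452.55 = 3847.50
Landed cost = invoice 12908.16 + 3847.50 = 16755.66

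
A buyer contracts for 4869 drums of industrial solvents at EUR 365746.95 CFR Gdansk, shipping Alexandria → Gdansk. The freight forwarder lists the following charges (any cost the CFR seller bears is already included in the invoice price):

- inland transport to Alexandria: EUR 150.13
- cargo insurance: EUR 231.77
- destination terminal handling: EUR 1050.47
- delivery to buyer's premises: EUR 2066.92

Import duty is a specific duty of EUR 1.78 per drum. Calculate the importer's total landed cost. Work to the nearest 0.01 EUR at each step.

CFR: the seller pays costs through ocean freight to the destination port, but not insurance.
Already in the invoice (seller's account under CFR): inland to port — exclude.
CIF value = CFR price + insurance = 365746.95 + 231.77 = 365978.72
Import duty = 4869 × 1.78 = 8666.82
Buyer bears: insurance 231.77 + destination terminal 1050.47 + delivery 2066.92 + duty 8666.82 = 12015.98
Landed cost = invoice 365746.95 + 12015.98 = 377762.93

Total landed cost: EUR 377762.93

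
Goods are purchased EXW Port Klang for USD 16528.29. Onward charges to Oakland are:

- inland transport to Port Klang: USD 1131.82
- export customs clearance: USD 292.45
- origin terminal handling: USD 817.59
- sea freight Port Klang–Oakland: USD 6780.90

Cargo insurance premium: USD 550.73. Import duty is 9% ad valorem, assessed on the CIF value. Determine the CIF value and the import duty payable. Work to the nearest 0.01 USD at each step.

CIF = EXW price + pre-shipment costs + freight + insurance
CIF = 16528.29 + 1131.82 + 292.45 + 817.59 + 6780.90 + 550.73 = 26101.78
Import duty = 26101.78 × 9% = 2349.16

CIF value: USD 26101.78; import duty: USD 2349.16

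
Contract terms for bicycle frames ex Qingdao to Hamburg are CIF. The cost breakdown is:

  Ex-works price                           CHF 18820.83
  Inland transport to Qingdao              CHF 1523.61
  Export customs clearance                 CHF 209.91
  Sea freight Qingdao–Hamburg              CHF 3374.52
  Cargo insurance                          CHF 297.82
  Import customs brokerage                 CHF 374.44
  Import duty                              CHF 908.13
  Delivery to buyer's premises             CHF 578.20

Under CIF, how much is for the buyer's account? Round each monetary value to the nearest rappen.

CIF: the seller pays costs through ocean freight and marine insurance to the destination port.
Seller's account: goods 18820.83 + inland to port 1523.61 + export clearance 209.91 + freight 3374.52 + insurance 297.82 = 24226.69
Buyer's account: brokerage 374.44 + duty 908.13 + delivery 578.20 = 1860.77

Buyer's account: CHF 1860.77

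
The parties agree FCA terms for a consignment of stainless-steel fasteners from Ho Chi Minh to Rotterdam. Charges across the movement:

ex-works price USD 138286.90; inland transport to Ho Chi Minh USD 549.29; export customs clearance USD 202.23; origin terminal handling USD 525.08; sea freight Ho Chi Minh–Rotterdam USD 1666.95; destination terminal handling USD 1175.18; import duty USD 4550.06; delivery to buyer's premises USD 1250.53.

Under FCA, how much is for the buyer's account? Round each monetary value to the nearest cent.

Buyer's account: USD 9167.80

FCA: the seller delivers export-cleared goods to the carrier; the buyer bears costs from that point.
Seller's account: goods 138286.90 + inland to port 549.29 + export clearance 202.23 = 139038.42
Buyer's account: origin terminal 525.08 + freight 1666.95 + destination terminal 1175.18 + duty 4550.06 + delivery 1250.53 = 9167.80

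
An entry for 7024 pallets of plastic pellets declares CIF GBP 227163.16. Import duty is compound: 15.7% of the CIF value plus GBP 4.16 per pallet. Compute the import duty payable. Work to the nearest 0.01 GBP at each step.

Import duty: GBP 64884.46

Ad valorem component: 227163.16 × 15.7% = 35664.62
Specific component: 7024 × 4.16 = 29219.84
Import duty = 35664.62 + 29219.84 = 64884.46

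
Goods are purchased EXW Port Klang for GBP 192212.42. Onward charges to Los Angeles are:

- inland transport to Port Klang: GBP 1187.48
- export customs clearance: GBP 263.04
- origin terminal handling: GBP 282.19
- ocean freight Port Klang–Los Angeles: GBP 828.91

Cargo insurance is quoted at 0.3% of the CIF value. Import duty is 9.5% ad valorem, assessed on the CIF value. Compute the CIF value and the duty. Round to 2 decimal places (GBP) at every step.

Let C be the CIF value. C = EXW price + pre-shipment costs + freight + 0.3% × C
C − 0.3% × C = 192212.42 + 1187.48 + 263.04 + 282.19 + 828.91
0.997 × C = 194774.04
C = 194774.04 / 0.997 = 195360.12
Insurance premium = 0.3% × 195360.12 = 586.08
Import duty = 195360.12 × 9.5% = 18559.21

CIF value: GBP 195360.12; import duty: GBP 18559.21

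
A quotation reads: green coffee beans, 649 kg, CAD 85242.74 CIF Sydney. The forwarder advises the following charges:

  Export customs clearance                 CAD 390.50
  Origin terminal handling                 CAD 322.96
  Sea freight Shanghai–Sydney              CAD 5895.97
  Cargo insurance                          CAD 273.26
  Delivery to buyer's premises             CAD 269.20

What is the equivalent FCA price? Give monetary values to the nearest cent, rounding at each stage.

FCA price: CAD 78750.55

Not relevant to the conversion: export clearance — on the seller under both CIF and FCA; already in the CIF price and stays in the FCA price. delivery — on the buyer under both terms; not part of either seller's price.
From CIF to FCA, the seller no longer bears: origin terminal, freight, insurance.
FCA price = 85242.74 − 322.96 − 5895.97 − 273.26 = 78750.55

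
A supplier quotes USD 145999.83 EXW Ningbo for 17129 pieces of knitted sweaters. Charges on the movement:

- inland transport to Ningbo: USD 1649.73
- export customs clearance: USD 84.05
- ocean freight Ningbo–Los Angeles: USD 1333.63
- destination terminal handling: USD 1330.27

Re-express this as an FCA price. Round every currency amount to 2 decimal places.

FCA price: USD 147733.61

Not relevant to the conversion: destination terminal, freight — on the buyer under both terms; not part of either seller's price.
From EXW to FCA, the seller additionally bears: inland to port, export clearance.
FCA price = 145999.83 + 1649.73 + 84.05 = 147733.61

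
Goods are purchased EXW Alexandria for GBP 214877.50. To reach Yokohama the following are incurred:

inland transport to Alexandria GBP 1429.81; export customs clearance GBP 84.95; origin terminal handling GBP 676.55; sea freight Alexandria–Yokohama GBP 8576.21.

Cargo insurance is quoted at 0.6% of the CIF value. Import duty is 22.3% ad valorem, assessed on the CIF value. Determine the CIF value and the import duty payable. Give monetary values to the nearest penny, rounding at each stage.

Let C be the CIF value. C = EXW price + pre-shipment costs + freight + 0.6% × C
C − 0.6% × C = 214877.50 + 1429.81 + 84.95 + 676.55 + 8576.21
0.994 × C = 225645.02
C = 225645.02 / 0.994 = 227007.06
Insurance premium = 0.6% × 227007.06 = 1362.04
Import duty = 227007.06 × 22.3% = 50622.57

CIF value: GBP 227007.06; import duty: GBP 50622.57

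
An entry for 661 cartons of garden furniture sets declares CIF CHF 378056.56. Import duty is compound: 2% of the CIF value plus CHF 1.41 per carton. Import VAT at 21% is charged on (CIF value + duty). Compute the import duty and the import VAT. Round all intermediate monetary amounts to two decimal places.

Ad valorem component: 378056.56 × 2% = 7561.13
Specific component: 661 × 1.41 = 932.01
Import duty = 7561.13 + 932.01 = 8493.14
VAT base = CIF + duty = 378056.56 + 8493.14 = 386549.70
Import VAT = 386549.70 × 21% = 81175.44

Import duty: CHF 8493.14; import VAT: CHF 81175.44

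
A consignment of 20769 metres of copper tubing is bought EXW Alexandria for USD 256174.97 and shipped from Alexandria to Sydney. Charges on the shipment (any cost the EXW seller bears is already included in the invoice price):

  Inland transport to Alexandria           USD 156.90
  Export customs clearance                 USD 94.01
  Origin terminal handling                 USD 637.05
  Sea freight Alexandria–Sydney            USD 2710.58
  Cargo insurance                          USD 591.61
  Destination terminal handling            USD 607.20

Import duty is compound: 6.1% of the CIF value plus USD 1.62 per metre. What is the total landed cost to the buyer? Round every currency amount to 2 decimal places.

Total landed cost: USD 310500.37

EXW: the seller makes goods available at their premises; the buyer bears all onward costs.
CIF value = EXW price + inland to port + export clearance + origin terminal + freight + insurance = 256174.97 + 156.90 + 94.01 + 637.05 + 2710.58 + 591.61 = 260365.12
Ad valorem component: 260365.12 × 6.1% = 15882.27
Specific component: 20769 × 1.62 = 33645.78
Import duty = 15882.27 + 33645.78 = 49528.05
Buyer bears: inland to port 156.90 + export clearance 94.01 + origin terminal 637.05 + freight 2710.58 + insurance 591.61 + destination terminal 607.20 + duty 49528.05 = 54325.40
Landed cost = invoice 256174.97 + 54325.40 = 310500.37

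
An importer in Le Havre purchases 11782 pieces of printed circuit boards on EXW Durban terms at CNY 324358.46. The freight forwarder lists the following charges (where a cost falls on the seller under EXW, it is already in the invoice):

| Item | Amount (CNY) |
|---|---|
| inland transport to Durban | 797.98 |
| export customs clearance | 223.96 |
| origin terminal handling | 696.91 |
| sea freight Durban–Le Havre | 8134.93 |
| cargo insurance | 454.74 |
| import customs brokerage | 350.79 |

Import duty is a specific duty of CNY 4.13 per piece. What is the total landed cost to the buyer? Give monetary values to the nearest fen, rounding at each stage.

EXW: the seller makes goods available at their premises; the buyer bears all onward costs.
CIF value = EXW price + inland to port + export clearance + origin terminal + freight + insurance = 324358.46 + 797.98 + 223.96 + 696.91 + 8134.93 + 454.74 = 334666.98
Import duty = 11782 × 4.13 = 48659.66
Buyer bears: inland to port 797.98 + export clearance 223.96 + origin terminal 696.91 + freight 8134.93 + insurance 454.74 + brokerage 350.79 + duty 48659.66 = 59318.97
Landed cost = invoice 324358.46 + 59318.97 = 383677.43

Total landed cost: CNY 383677.43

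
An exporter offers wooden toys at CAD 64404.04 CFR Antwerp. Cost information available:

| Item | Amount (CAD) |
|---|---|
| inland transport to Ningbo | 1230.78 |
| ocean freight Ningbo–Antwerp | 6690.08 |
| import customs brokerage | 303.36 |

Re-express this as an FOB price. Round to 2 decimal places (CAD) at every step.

FOB price: CAD 57713.96

Not relevant to the conversion: inland to port — on the seller under both CFR and FOB; already in the CFR price and stays in the FOB price. brokerage — on the buyer under both terms; not part of either seller's price.
From CFR to FOB, the seller no longer bears: freight.
FOB price = 64404.04 − 6690.08 = 57713.96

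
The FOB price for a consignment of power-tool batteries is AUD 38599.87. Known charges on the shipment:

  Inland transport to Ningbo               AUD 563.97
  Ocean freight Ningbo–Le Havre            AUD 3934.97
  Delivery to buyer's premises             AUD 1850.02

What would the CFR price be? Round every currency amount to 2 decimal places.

Not relevant to the conversion: inland to port — on the seller under both FOB and CFR; already in the FOB price and stays in the CFR price. delivery — on the buyer under both terms; not part of either seller's price.
From FOB to CFR, the seller additionally bears: freight.
CFR price = 38599.87 + 3934.97 = 42534.84

CFR price: AUD 42534.84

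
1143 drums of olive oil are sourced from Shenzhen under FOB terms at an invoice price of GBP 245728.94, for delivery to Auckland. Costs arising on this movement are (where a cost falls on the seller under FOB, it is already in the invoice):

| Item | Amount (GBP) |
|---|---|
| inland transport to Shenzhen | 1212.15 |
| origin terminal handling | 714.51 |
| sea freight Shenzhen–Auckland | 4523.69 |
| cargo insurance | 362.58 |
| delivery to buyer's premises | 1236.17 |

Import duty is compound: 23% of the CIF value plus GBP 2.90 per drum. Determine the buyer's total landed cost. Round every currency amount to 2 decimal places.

FOB: the seller bears costs until goods are on board at the origin port; the buyer bears freight, insurance and all costs thereafter.
Already in the invoice (seller's account under FOB): inland to port, origin terminal — exclude.
CIF value = FOB price + freight + insurance = 245728.94 + 4523.69 + 362.58 = 250615.21
Ad valorem component: 250615.21 × 23% = 57641.50
Specific component: 1143 × 2.90 = 3314.70
Import duty = 57641.50 + 3314.70 = 60956.20
Buyer bears: freight 4523.69 + insurance 362.58 + delivery 1236.17 + duty 60956.20 = 67078.64
Landed cost = invoice 245728.94 + 67078.64 = 312807.58

Total landed cost: GBP 312807.58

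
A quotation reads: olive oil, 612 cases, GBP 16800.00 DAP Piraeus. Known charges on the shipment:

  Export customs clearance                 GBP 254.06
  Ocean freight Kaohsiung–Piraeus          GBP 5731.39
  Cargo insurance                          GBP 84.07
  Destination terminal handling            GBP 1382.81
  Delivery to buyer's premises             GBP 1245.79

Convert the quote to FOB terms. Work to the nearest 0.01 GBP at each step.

Not relevant to the conversion: export clearance — on the seller under both DAP and FOB; already in the DAP price and stays in the FOB price.
From DAP to FOB, the seller no longer bears: freight, insurance, destination terminal, delivery.
FOB price = 16800.00 − 5731.39 − 84.07 − 1382.81 − 1245.79 = 8355.94

FOB price: GBP 8355.94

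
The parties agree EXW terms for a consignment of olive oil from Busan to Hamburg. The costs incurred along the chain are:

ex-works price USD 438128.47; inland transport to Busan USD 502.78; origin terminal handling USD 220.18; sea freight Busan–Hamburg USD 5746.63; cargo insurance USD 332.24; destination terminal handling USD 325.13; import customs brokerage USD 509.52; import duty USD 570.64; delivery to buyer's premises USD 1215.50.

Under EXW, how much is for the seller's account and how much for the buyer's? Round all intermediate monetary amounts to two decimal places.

Seller: USD 438128.47; buyer: USD 9422.62

EXW: the seller makes goods available at their premises; the buyer bears all onward costs.
Seller's account: goods 438128.47 = 438128.47
Buyer's account: inland to port 502.78 + origin terminal 220.18 + freight 5746.63 + insurance 332.24 + destination terminal 325.13 + brokerage 509.52 + duty 570.64 + delivery 1215.50 = 9422.62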